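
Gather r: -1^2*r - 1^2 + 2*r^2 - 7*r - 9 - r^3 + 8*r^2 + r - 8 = -r^3 + 10*r^2 - 7*r - 18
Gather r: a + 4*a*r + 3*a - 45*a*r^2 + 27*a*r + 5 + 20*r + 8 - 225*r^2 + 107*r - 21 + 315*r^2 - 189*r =4*a + r^2*(90 - 45*a) + r*(31*a - 62) - 8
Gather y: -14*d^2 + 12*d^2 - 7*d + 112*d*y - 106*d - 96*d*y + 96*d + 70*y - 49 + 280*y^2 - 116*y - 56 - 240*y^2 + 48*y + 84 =-2*d^2 - 17*d + 40*y^2 + y*(16*d + 2) - 21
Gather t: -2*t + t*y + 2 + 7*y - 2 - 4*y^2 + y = t*(y - 2) - 4*y^2 + 8*y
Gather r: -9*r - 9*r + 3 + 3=6 - 18*r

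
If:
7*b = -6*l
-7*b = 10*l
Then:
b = 0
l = 0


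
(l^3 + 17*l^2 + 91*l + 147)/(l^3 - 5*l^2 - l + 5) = (l^3 + 17*l^2 + 91*l + 147)/(l^3 - 5*l^2 - l + 5)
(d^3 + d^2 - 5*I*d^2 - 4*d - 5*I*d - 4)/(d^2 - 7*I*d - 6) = (d^2 + d*(1 - 4*I) - 4*I)/(d - 6*I)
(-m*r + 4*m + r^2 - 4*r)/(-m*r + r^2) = (r - 4)/r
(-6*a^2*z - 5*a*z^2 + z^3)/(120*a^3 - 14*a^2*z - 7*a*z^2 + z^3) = z*(a + z)/(-20*a^2 - a*z + z^2)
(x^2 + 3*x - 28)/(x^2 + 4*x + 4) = (x^2 + 3*x - 28)/(x^2 + 4*x + 4)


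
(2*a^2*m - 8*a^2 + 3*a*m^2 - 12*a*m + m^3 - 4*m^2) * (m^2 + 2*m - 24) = 2*a^2*m^3 - 4*a^2*m^2 - 64*a^2*m + 192*a^2 + 3*a*m^4 - 6*a*m^3 - 96*a*m^2 + 288*a*m + m^5 - 2*m^4 - 32*m^3 + 96*m^2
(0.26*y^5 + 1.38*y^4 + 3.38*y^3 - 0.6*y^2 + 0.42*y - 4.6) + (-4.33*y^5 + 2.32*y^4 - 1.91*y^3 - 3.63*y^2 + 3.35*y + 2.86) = -4.07*y^5 + 3.7*y^4 + 1.47*y^3 - 4.23*y^2 + 3.77*y - 1.74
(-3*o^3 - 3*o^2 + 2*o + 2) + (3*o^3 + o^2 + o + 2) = -2*o^2 + 3*o + 4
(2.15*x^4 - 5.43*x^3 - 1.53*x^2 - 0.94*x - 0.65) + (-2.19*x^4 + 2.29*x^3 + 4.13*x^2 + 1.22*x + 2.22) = -0.04*x^4 - 3.14*x^3 + 2.6*x^2 + 0.28*x + 1.57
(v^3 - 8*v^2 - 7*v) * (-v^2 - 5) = -v^5 + 8*v^4 + 2*v^3 + 40*v^2 + 35*v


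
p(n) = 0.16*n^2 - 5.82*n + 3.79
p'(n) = 0.32*n - 5.82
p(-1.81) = 14.85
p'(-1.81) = -6.40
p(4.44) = -18.90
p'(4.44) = -4.40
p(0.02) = 3.67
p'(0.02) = -5.81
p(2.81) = -11.30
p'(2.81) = -4.92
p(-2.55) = 19.67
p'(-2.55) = -6.64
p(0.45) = 1.20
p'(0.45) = -5.68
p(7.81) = -31.90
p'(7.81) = -3.32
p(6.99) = -29.07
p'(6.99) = -3.58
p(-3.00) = 22.69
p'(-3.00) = -6.78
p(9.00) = -35.63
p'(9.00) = -2.94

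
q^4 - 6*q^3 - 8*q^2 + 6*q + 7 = (q - 7)*(q - 1)*(q + 1)^2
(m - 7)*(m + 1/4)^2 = m^3 - 13*m^2/2 - 55*m/16 - 7/16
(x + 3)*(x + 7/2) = x^2 + 13*x/2 + 21/2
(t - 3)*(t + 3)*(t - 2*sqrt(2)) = t^3 - 2*sqrt(2)*t^2 - 9*t + 18*sqrt(2)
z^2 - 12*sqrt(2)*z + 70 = (z - 7*sqrt(2))*(z - 5*sqrt(2))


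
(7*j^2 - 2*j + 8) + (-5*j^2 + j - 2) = 2*j^2 - j + 6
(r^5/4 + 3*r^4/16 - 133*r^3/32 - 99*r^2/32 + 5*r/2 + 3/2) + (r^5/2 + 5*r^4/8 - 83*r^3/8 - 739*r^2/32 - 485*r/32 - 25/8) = 3*r^5/4 + 13*r^4/16 - 465*r^3/32 - 419*r^2/16 - 405*r/32 - 13/8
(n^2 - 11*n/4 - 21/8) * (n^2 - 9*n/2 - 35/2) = n^4 - 29*n^3/4 - 31*n^2/4 + 959*n/16 + 735/16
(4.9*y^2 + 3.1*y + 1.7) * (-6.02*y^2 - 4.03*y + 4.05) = -29.498*y^4 - 38.409*y^3 - 2.882*y^2 + 5.704*y + 6.885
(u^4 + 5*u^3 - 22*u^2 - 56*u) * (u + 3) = u^5 + 8*u^4 - 7*u^3 - 122*u^2 - 168*u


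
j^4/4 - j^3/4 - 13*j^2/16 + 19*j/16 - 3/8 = (j/4 + 1/2)*(j - 3/2)*(j - 1)*(j - 1/2)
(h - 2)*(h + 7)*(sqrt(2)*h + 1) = sqrt(2)*h^3 + h^2 + 5*sqrt(2)*h^2 - 14*sqrt(2)*h + 5*h - 14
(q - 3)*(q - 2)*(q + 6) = q^3 + q^2 - 24*q + 36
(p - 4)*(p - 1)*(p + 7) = p^3 + 2*p^2 - 31*p + 28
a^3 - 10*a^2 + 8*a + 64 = (a - 8)*(a - 4)*(a + 2)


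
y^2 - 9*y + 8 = (y - 8)*(y - 1)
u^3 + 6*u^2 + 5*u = u*(u + 1)*(u + 5)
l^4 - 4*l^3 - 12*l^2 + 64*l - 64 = (l - 4)*(l - 2)^2*(l + 4)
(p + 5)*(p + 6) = p^2 + 11*p + 30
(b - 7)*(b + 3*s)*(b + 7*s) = b^3 + 10*b^2*s - 7*b^2 + 21*b*s^2 - 70*b*s - 147*s^2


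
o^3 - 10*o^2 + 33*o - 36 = (o - 4)*(o - 3)^2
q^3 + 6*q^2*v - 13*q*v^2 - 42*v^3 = (q - 3*v)*(q + 2*v)*(q + 7*v)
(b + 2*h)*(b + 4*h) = b^2 + 6*b*h + 8*h^2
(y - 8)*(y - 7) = y^2 - 15*y + 56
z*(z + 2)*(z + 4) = z^3 + 6*z^2 + 8*z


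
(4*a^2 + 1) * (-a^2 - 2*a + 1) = -4*a^4 - 8*a^3 + 3*a^2 - 2*a + 1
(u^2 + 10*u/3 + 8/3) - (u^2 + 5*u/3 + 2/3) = 5*u/3 + 2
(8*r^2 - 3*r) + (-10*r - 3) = 8*r^2 - 13*r - 3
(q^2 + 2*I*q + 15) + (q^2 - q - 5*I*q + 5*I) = 2*q^2 - q - 3*I*q + 15 + 5*I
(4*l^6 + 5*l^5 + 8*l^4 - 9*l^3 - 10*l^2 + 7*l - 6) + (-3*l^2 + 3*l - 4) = 4*l^6 + 5*l^5 + 8*l^4 - 9*l^3 - 13*l^2 + 10*l - 10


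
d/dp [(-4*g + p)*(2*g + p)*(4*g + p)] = -16*g^2 + 4*g*p + 3*p^2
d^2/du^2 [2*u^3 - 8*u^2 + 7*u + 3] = 12*u - 16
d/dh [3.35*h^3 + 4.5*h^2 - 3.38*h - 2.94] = 10.05*h^2 + 9.0*h - 3.38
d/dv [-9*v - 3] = -9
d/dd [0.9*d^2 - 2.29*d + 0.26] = 1.8*d - 2.29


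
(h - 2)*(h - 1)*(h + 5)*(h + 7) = h^4 + 9*h^3 + h^2 - 81*h + 70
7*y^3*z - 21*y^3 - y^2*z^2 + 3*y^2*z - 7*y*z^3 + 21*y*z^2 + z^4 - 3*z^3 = (-7*y + z)*(-y + z)*(y + z)*(z - 3)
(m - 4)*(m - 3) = m^2 - 7*m + 12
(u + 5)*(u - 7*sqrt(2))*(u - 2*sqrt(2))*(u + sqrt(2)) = u^4 - 8*sqrt(2)*u^3 + 5*u^3 - 40*sqrt(2)*u^2 + 10*u^2 + 28*sqrt(2)*u + 50*u + 140*sqrt(2)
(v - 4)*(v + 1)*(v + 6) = v^3 + 3*v^2 - 22*v - 24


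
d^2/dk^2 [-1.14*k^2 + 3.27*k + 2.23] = -2.28000000000000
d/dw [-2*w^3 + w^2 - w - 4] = -6*w^2 + 2*w - 1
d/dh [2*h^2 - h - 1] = 4*h - 1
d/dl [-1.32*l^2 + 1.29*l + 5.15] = 1.29 - 2.64*l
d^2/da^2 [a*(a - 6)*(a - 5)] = 6*a - 22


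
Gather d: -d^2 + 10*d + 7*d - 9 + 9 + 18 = -d^2 + 17*d + 18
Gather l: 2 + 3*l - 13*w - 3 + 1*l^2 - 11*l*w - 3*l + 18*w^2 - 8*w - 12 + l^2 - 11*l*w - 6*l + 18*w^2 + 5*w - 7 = 2*l^2 + l*(-22*w - 6) + 36*w^2 - 16*w - 20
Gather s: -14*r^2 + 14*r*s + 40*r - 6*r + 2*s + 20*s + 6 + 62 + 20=-14*r^2 + 34*r + s*(14*r + 22) + 88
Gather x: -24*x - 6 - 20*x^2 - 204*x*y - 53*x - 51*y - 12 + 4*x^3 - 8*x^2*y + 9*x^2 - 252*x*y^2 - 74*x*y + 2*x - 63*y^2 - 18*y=4*x^3 + x^2*(-8*y - 11) + x*(-252*y^2 - 278*y - 75) - 63*y^2 - 69*y - 18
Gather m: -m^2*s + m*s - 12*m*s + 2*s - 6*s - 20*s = -m^2*s - 11*m*s - 24*s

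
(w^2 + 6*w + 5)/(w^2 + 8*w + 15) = (w + 1)/(w + 3)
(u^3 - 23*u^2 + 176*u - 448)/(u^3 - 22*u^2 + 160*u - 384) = (u - 7)/(u - 6)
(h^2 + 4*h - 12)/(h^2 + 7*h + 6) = (h - 2)/(h + 1)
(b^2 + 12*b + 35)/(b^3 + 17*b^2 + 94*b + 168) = (b + 5)/(b^2 + 10*b + 24)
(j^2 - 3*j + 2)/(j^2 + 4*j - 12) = (j - 1)/(j + 6)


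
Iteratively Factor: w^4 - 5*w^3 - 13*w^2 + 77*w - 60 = (w - 3)*(w^3 - 2*w^2 - 19*w + 20) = (w - 3)*(w + 4)*(w^2 - 6*w + 5) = (w - 3)*(w - 1)*(w + 4)*(w - 5)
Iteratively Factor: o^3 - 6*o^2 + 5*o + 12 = (o - 4)*(o^2 - 2*o - 3) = (o - 4)*(o - 3)*(o + 1)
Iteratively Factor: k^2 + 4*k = (k)*(k + 4)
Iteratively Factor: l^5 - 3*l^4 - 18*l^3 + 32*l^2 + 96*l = (l)*(l^4 - 3*l^3 - 18*l^2 + 32*l + 96) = l*(l - 4)*(l^3 + l^2 - 14*l - 24) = l*(l - 4)^2*(l^2 + 5*l + 6) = l*(l - 4)^2*(l + 3)*(l + 2)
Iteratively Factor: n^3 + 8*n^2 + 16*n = (n + 4)*(n^2 + 4*n) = (n + 4)^2*(n)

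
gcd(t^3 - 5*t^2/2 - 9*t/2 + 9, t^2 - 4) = t + 2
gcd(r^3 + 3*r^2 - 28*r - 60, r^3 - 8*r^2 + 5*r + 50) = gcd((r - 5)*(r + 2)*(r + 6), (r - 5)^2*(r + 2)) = r^2 - 3*r - 10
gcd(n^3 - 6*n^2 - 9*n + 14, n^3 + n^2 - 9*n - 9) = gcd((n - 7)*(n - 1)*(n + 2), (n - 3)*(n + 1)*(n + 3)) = 1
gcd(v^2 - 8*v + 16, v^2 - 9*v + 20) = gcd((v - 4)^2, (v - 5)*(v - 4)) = v - 4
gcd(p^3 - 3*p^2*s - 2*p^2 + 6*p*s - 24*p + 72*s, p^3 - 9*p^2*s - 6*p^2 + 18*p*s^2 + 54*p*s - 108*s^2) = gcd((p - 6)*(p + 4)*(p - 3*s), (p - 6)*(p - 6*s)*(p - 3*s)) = p^2 - 3*p*s - 6*p + 18*s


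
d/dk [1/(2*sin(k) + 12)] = -cos(k)/(2*(sin(k) + 6)^2)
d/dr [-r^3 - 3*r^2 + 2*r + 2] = -3*r^2 - 6*r + 2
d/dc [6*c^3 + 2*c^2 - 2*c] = 18*c^2 + 4*c - 2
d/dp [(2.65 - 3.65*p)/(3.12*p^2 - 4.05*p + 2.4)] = (11.388*p^2 - 16.536*p + 1.9725)/(9.7344*p^4 - 25.272*p^3 + 31.3785*p^2 - 19.44*p + 5.76)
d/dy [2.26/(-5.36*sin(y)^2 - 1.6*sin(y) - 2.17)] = (24.2272*sin(y) + 3.616)*cos(y)/(5.36*sin(y)^2 + 1.6*sin(y) + 2.17)^2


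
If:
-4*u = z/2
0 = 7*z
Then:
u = 0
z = 0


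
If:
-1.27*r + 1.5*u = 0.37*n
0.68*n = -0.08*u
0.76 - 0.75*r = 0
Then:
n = -0.10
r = 1.01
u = 0.83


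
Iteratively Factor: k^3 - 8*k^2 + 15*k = (k)*(k^2 - 8*k + 15) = k*(k - 3)*(k - 5)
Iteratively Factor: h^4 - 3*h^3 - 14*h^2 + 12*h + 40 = (h - 2)*(h^3 - h^2 - 16*h - 20) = (h - 5)*(h - 2)*(h^2 + 4*h + 4) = (h - 5)*(h - 2)*(h + 2)*(h + 2)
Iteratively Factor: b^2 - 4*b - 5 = (b + 1)*(b - 5)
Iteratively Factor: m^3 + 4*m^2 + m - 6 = (m - 1)*(m^2 + 5*m + 6) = (m - 1)*(m + 3)*(m + 2)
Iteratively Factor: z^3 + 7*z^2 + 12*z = (z)*(z^2 + 7*z + 12) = z*(z + 4)*(z + 3)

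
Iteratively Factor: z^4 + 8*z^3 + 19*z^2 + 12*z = (z + 3)*(z^3 + 5*z^2 + 4*z) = z*(z + 3)*(z^2 + 5*z + 4) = z*(z + 1)*(z + 3)*(z + 4)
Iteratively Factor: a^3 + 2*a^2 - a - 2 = (a - 1)*(a^2 + 3*a + 2) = (a - 1)*(a + 1)*(a + 2)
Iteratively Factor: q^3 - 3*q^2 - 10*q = (q + 2)*(q^2 - 5*q) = (q - 5)*(q + 2)*(q)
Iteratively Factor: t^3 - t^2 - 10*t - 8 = (t + 1)*(t^2 - 2*t - 8) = (t - 4)*(t + 1)*(t + 2)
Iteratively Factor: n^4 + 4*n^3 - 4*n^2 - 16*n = (n)*(n^3 + 4*n^2 - 4*n - 16) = n*(n + 4)*(n^2 - 4) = n*(n + 2)*(n + 4)*(n - 2)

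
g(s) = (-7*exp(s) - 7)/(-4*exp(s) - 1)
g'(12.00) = 0.00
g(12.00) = 1.75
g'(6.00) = 0.00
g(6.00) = 1.75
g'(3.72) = -0.03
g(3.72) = 1.78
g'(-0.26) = -0.97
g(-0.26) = 3.04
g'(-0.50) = -1.09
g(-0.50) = 3.28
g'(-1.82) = -1.25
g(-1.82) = 4.94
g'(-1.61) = -1.30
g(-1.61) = 4.67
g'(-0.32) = -1.00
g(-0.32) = 3.09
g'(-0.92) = -1.24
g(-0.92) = 3.77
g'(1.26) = -0.32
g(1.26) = 2.10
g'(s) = 4*(-7*exp(s) - 7)*exp(s)/(-4*exp(s) - 1)^2 - 7*exp(s)/(-4*exp(s) - 1) = -21*exp(s)/(4*exp(s) + 1)^2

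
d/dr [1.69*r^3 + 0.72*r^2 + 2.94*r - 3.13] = 5.07*r^2 + 1.44*r + 2.94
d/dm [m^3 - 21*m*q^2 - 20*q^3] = 3*m^2 - 21*q^2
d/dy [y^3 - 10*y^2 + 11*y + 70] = 3*y^2 - 20*y + 11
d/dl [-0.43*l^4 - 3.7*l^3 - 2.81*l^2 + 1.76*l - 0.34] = -1.72*l^3 - 11.1*l^2 - 5.62*l + 1.76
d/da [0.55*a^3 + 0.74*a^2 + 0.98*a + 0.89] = 1.65*a^2 + 1.48*a + 0.98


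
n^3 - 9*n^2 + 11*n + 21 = (n - 7)*(n - 3)*(n + 1)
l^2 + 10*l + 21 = (l + 3)*(l + 7)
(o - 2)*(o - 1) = o^2 - 3*o + 2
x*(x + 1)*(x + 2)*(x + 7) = x^4 + 10*x^3 + 23*x^2 + 14*x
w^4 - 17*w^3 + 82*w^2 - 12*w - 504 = (w - 7)*(w - 6)^2*(w + 2)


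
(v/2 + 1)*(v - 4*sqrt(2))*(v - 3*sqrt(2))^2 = v^4/2 - 5*sqrt(2)*v^3 + v^3 - 10*sqrt(2)*v^2 + 33*v^2 - 36*sqrt(2)*v + 66*v - 72*sqrt(2)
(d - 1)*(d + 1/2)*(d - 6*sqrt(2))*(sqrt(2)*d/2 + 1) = sqrt(2)*d^4/2 - 5*d^3 - sqrt(2)*d^3/4 - 25*sqrt(2)*d^2/4 + 5*d^2/2 + 5*d/2 + 3*sqrt(2)*d + 3*sqrt(2)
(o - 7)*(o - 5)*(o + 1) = o^3 - 11*o^2 + 23*o + 35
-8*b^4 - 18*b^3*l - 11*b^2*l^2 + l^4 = (-4*b + l)*(b + l)^2*(2*b + l)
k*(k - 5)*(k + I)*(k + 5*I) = k^4 - 5*k^3 + 6*I*k^3 - 5*k^2 - 30*I*k^2 + 25*k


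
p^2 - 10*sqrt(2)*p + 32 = (p - 8*sqrt(2))*(p - 2*sqrt(2))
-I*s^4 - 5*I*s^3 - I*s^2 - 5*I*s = s*(s + 5)*(s - I)*(-I*s + 1)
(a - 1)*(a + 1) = a^2 - 1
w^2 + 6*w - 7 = (w - 1)*(w + 7)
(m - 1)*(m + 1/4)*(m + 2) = m^3 + 5*m^2/4 - 7*m/4 - 1/2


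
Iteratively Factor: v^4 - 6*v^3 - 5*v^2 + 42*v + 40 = (v - 5)*(v^3 - v^2 - 10*v - 8) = (v - 5)*(v + 2)*(v^2 - 3*v - 4) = (v - 5)*(v + 1)*(v + 2)*(v - 4)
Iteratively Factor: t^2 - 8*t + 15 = (t - 5)*(t - 3)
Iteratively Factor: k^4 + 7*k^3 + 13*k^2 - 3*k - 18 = (k + 3)*(k^3 + 4*k^2 + k - 6) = (k + 2)*(k + 3)*(k^2 + 2*k - 3) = (k - 1)*(k + 2)*(k + 3)*(k + 3)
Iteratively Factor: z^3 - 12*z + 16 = (z + 4)*(z^2 - 4*z + 4) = (z - 2)*(z + 4)*(z - 2)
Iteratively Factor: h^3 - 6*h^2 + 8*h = (h)*(h^2 - 6*h + 8) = h*(h - 2)*(h - 4)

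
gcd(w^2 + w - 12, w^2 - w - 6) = w - 3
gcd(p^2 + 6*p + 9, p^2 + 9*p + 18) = p + 3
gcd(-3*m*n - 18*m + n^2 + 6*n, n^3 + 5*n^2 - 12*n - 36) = n + 6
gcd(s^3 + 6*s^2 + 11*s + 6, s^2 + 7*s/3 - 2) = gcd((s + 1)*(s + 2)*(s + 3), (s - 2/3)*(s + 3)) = s + 3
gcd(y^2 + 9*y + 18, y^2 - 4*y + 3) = 1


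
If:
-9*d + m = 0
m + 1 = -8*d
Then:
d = -1/17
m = -9/17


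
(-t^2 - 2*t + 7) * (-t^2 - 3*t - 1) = t^4 + 5*t^3 - 19*t - 7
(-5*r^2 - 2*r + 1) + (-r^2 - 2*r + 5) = -6*r^2 - 4*r + 6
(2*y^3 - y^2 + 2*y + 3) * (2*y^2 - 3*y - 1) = 4*y^5 - 8*y^4 + 5*y^3 + y^2 - 11*y - 3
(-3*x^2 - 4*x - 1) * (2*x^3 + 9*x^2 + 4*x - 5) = -6*x^5 - 35*x^4 - 50*x^3 - 10*x^2 + 16*x + 5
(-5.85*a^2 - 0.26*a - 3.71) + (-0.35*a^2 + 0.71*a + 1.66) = -6.2*a^2 + 0.45*a - 2.05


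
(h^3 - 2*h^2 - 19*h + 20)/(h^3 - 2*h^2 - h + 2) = (h^2 - h - 20)/(h^2 - h - 2)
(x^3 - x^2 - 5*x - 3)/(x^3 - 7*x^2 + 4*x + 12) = (x^2 - 2*x - 3)/(x^2 - 8*x + 12)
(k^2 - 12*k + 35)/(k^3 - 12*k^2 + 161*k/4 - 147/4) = 4*(k - 5)/(4*k^2 - 20*k + 21)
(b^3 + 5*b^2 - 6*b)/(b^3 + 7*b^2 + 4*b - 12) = b/(b + 2)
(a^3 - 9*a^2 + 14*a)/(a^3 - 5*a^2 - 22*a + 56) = a/(a + 4)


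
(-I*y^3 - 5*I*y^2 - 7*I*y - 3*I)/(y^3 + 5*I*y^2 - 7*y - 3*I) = I*(-y^3 - 5*y^2 - 7*y - 3)/(y^3 + 5*I*y^2 - 7*y - 3*I)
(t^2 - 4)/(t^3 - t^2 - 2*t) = (t + 2)/(t*(t + 1))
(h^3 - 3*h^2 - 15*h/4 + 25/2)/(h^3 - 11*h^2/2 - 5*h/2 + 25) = (h - 5/2)/(h - 5)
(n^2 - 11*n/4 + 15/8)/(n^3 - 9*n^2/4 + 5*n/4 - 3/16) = 2*(4*n - 5)/(8*n^2 - 6*n + 1)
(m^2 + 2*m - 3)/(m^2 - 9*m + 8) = (m + 3)/(m - 8)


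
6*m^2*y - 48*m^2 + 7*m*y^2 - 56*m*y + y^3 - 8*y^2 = (m + y)*(6*m + y)*(y - 8)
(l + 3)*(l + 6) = l^2 + 9*l + 18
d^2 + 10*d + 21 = (d + 3)*(d + 7)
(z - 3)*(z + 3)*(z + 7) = z^3 + 7*z^2 - 9*z - 63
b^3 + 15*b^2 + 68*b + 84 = (b + 2)*(b + 6)*(b + 7)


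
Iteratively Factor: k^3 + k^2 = (k)*(k^2 + k) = k^2*(k + 1)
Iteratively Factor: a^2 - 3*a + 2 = (a - 1)*(a - 2)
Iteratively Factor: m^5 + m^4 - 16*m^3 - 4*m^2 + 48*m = (m - 3)*(m^4 + 4*m^3 - 4*m^2 - 16*m) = (m - 3)*(m - 2)*(m^3 + 6*m^2 + 8*m) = (m - 3)*(m - 2)*(m + 2)*(m^2 + 4*m) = (m - 3)*(m - 2)*(m + 2)*(m + 4)*(m)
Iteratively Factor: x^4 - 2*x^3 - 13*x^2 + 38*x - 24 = (x - 1)*(x^3 - x^2 - 14*x + 24) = (x - 3)*(x - 1)*(x^2 + 2*x - 8) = (x - 3)*(x - 1)*(x + 4)*(x - 2)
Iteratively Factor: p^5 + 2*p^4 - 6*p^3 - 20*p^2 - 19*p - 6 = (p + 2)*(p^4 - 6*p^2 - 8*p - 3) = (p + 1)*(p + 2)*(p^3 - p^2 - 5*p - 3) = (p + 1)^2*(p + 2)*(p^2 - 2*p - 3) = (p + 1)^3*(p + 2)*(p - 3)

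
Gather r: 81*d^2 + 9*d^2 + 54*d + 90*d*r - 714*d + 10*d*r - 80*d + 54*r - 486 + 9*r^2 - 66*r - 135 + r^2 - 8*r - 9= 90*d^2 - 740*d + 10*r^2 + r*(100*d - 20) - 630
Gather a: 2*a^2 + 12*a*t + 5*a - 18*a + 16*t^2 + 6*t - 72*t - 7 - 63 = 2*a^2 + a*(12*t - 13) + 16*t^2 - 66*t - 70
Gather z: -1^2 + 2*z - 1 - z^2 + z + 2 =-z^2 + 3*z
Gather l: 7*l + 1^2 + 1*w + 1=7*l + w + 2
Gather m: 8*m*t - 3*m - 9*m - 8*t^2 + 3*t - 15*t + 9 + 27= m*(8*t - 12) - 8*t^2 - 12*t + 36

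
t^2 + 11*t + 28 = (t + 4)*(t + 7)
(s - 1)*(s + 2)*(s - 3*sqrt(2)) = s^3 - 3*sqrt(2)*s^2 + s^2 - 3*sqrt(2)*s - 2*s + 6*sqrt(2)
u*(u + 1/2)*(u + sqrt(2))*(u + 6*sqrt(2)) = u^4 + u^3/2 + 7*sqrt(2)*u^3 + 7*sqrt(2)*u^2/2 + 12*u^2 + 6*u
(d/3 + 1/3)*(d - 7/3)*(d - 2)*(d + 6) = d^4/3 + 8*d^3/9 - 59*d^2/9 + 20*d/9 + 28/3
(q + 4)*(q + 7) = q^2 + 11*q + 28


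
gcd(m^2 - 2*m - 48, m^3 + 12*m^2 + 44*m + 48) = m + 6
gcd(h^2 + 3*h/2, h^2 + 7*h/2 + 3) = h + 3/2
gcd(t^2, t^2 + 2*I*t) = t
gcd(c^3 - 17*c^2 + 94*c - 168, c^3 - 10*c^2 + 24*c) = c^2 - 10*c + 24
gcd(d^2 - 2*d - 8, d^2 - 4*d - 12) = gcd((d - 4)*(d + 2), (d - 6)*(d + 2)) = d + 2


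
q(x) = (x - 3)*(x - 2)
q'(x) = 2*x - 5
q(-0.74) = 10.25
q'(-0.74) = -6.48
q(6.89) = 19.02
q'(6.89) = 8.78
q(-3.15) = 31.67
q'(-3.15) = -11.30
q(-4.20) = 44.64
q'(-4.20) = -13.40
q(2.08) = -0.07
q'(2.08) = -0.84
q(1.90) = 0.11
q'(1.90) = -1.20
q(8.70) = 38.19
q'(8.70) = 12.40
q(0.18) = 5.13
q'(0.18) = -4.64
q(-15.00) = 306.00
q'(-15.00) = -35.00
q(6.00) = 12.00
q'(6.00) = 7.00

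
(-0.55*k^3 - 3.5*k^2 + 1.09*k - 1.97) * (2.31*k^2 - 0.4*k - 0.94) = -1.2705*k^5 - 7.865*k^4 + 4.4349*k^3 - 1.6967*k^2 - 0.2366*k + 1.8518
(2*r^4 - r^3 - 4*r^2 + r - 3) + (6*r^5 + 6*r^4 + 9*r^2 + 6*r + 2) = 6*r^5 + 8*r^4 - r^3 + 5*r^2 + 7*r - 1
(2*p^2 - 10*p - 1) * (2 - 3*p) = -6*p^3 + 34*p^2 - 17*p - 2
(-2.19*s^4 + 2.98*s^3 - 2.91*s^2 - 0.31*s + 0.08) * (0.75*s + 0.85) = -1.6425*s^5 + 0.3735*s^4 + 0.3505*s^3 - 2.706*s^2 - 0.2035*s + 0.068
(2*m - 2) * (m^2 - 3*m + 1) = 2*m^3 - 8*m^2 + 8*m - 2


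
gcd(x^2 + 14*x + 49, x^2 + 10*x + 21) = x + 7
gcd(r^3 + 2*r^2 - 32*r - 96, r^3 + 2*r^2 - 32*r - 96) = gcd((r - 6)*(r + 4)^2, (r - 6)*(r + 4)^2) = r^3 + 2*r^2 - 32*r - 96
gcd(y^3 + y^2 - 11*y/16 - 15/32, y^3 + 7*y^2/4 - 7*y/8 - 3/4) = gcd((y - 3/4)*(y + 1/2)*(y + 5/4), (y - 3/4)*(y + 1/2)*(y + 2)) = y^2 - y/4 - 3/8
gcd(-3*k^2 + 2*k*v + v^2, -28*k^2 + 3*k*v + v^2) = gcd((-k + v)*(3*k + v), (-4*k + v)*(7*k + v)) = 1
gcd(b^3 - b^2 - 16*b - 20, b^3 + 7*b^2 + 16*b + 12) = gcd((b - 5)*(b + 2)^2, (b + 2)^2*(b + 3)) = b^2 + 4*b + 4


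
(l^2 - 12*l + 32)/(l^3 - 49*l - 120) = (l - 4)/(l^2 + 8*l + 15)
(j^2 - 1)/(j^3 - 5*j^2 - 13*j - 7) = (j - 1)/(j^2 - 6*j - 7)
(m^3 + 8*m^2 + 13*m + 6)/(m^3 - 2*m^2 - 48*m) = (m^2 + 2*m + 1)/(m*(m - 8))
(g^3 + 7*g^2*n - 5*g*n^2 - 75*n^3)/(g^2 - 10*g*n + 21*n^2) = (g^2 + 10*g*n + 25*n^2)/(g - 7*n)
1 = 1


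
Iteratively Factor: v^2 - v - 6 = (v + 2)*(v - 3)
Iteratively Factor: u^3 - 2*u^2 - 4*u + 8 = (u + 2)*(u^2 - 4*u + 4) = (u - 2)*(u + 2)*(u - 2)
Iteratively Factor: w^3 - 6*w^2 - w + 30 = (w - 5)*(w^2 - w - 6) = (w - 5)*(w + 2)*(w - 3)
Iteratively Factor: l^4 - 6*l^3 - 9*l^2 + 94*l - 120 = (l - 3)*(l^3 - 3*l^2 - 18*l + 40) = (l - 3)*(l - 2)*(l^2 - l - 20) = (l - 3)*(l - 2)*(l + 4)*(l - 5)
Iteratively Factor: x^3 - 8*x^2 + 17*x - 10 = (x - 5)*(x^2 - 3*x + 2) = (x - 5)*(x - 2)*(x - 1)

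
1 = 1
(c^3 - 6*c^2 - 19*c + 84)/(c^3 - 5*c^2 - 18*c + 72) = (c - 7)/(c - 6)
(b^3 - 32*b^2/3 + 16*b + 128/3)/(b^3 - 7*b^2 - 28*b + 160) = (b + 4/3)/(b + 5)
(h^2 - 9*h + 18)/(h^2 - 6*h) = (h - 3)/h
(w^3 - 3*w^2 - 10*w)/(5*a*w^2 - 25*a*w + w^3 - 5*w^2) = (w + 2)/(5*a + w)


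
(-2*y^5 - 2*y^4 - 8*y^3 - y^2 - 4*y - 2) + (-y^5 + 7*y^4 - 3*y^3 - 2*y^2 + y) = -3*y^5 + 5*y^4 - 11*y^3 - 3*y^2 - 3*y - 2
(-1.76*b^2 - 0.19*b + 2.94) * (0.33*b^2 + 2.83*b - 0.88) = -0.5808*b^4 - 5.0435*b^3 + 1.9813*b^2 + 8.4874*b - 2.5872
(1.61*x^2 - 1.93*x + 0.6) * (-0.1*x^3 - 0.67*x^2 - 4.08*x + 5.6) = -0.161*x^5 - 0.8857*x^4 - 5.3357*x^3 + 16.4884*x^2 - 13.256*x + 3.36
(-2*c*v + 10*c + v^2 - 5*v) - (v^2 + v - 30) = -2*c*v + 10*c - 6*v + 30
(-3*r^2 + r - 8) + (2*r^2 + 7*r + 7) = -r^2 + 8*r - 1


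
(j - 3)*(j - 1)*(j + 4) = j^3 - 13*j + 12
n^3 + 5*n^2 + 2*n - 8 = (n - 1)*(n + 2)*(n + 4)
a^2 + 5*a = a*(a + 5)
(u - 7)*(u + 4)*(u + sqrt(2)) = u^3 - 3*u^2 + sqrt(2)*u^2 - 28*u - 3*sqrt(2)*u - 28*sqrt(2)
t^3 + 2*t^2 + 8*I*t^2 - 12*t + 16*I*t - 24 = (t + 2)*(t + 2*I)*(t + 6*I)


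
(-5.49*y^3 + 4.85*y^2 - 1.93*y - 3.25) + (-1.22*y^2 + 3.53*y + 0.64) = -5.49*y^3 + 3.63*y^2 + 1.6*y - 2.61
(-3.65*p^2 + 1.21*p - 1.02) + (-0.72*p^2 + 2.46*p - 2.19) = -4.37*p^2 + 3.67*p - 3.21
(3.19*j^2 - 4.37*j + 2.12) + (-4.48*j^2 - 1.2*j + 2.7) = -1.29*j^2 - 5.57*j + 4.82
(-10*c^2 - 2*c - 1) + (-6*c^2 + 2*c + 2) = 1 - 16*c^2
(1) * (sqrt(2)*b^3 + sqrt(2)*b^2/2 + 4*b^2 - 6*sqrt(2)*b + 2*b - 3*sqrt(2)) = sqrt(2)*b^3 + sqrt(2)*b^2/2 + 4*b^2 - 6*sqrt(2)*b + 2*b - 3*sqrt(2)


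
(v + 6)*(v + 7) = v^2 + 13*v + 42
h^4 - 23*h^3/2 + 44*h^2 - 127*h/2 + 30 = (h - 5)*(h - 4)*(h - 3/2)*(h - 1)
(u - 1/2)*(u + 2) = u^2 + 3*u/2 - 1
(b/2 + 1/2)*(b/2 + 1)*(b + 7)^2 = b^4/4 + 17*b^3/4 + 93*b^2/4 + 175*b/4 + 49/2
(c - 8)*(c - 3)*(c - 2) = c^3 - 13*c^2 + 46*c - 48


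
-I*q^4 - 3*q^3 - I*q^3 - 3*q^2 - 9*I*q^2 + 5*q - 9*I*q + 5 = (q + 1)*(q - 5*I)*(q + I)*(-I*q + 1)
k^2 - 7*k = k*(k - 7)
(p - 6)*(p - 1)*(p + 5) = p^3 - 2*p^2 - 29*p + 30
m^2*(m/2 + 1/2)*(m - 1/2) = m^4/2 + m^3/4 - m^2/4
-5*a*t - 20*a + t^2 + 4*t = (-5*a + t)*(t + 4)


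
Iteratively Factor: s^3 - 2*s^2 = (s)*(s^2 - 2*s) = s^2*(s - 2)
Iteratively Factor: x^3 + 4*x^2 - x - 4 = (x + 1)*(x^2 + 3*x - 4) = (x - 1)*(x + 1)*(x + 4)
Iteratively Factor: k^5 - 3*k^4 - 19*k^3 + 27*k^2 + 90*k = (k + 3)*(k^4 - 6*k^3 - k^2 + 30*k) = (k - 5)*(k + 3)*(k^3 - k^2 - 6*k) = (k - 5)*(k - 3)*(k + 3)*(k^2 + 2*k) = (k - 5)*(k - 3)*(k + 2)*(k + 3)*(k)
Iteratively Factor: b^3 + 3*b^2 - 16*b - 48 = (b - 4)*(b^2 + 7*b + 12) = (b - 4)*(b + 3)*(b + 4)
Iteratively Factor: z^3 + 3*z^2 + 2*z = (z + 1)*(z^2 + 2*z) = z*(z + 1)*(z + 2)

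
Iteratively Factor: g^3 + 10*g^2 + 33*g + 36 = (g + 3)*(g^2 + 7*g + 12) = (g + 3)*(g + 4)*(g + 3)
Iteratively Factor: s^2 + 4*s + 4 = (s + 2)*(s + 2)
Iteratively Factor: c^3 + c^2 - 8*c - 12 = (c + 2)*(c^2 - c - 6) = (c - 3)*(c + 2)*(c + 2)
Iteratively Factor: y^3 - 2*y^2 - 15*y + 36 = (y + 4)*(y^2 - 6*y + 9) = (y - 3)*(y + 4)*(y - 3)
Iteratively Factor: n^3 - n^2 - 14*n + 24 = (n - 3)*(n^2 + 2*n - 8) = (n - 3)*(n + 4)*(n - 2)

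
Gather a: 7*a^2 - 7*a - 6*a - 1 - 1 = 7*a^2 - 13*a - 2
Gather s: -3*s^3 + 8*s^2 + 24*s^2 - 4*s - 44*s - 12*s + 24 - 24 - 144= -3*s^3 + 32*s^2 - 60*s - 144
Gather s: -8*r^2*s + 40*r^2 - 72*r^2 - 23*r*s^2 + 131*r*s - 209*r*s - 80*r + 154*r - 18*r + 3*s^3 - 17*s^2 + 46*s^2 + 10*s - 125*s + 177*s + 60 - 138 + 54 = -32*r^2 + 56*r + 3*s^3 + s^2*(29 - 23*r) + s*(-8*r^2 - 78*r + 62) - 24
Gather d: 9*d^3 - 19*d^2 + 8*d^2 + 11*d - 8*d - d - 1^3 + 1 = 9*d^3 - 11*d^2 + 2*d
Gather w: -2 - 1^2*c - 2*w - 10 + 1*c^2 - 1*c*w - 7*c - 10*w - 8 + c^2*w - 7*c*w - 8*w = c^2 - 8*c + w*(c^2 - 8*c - 20) - 20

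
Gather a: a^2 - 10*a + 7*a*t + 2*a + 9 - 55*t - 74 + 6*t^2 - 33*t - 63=a^2 + a*(7*t - 8) + 6*t^2 - 88*t - 128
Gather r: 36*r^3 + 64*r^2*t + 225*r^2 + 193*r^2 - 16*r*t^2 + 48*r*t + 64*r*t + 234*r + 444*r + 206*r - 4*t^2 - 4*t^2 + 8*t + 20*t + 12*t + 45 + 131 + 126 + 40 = 36*r^3 + r^2*(64*t + 418) + r*(-16*t^2 + 112*t + 884) - 8*t^2 + 40*t + 342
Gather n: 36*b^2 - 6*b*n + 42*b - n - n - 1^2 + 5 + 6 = 36*b^2 + 42*b + n*(-6*b - 2) + 10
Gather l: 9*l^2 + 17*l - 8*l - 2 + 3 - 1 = 9*l^2 + 9*l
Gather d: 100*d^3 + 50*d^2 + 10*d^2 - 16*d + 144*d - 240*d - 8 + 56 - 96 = 100*d^3 + 60*d^2 - 112*d - 48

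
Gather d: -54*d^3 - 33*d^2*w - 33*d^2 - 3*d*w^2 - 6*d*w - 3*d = -54*d^3 + d^2*(-33*w - 33) + d*(-3*w^2 - 6*w - 3)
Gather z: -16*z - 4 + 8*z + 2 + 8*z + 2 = 0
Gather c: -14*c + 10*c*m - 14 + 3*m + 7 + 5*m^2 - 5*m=c*(10*m - 14) + 5*m^2 - 2*m - 7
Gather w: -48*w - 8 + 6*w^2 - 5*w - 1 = 6*w^2 - 53*w - 9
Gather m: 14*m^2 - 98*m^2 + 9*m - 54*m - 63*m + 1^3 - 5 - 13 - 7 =-84*m^2 - 108*m - 24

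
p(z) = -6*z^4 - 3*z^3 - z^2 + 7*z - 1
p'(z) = -24*z^3 - 9*z^2 - 2*z + 7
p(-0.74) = -7.31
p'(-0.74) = 13.28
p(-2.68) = -278.72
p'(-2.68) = 409.69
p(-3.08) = -484.34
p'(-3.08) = 629.02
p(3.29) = -798.59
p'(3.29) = -951.67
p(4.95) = -3956.95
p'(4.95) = -3134.32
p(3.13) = -656.76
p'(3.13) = -823.38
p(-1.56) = -38.50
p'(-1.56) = 79.33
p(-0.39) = -3.84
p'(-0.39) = 7.83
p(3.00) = -556.00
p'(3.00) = -728.00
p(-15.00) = -293956.00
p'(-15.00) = 79012.00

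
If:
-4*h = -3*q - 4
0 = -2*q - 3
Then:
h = -1/8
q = -3/2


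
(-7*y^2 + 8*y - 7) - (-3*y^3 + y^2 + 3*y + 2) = 3*y^3 - 8*y^2 + 5*y - 9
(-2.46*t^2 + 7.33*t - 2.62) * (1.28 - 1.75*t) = 4.305*t^3 - 15.9763*t^2 + 13.9674*t - 3.3536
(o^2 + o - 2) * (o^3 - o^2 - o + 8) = o^5 - 4*o^3 + 9*o^2 + 10*o - 16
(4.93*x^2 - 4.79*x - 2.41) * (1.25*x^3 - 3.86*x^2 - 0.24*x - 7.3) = 6.1625*x^5 - 25.0173*x^4 + 14.2937*x^3 - 25.5368*x^2 + 35.5454*x + 17.593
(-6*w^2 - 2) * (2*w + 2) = -12*w^3 - 12*w^2 - 4*w - 4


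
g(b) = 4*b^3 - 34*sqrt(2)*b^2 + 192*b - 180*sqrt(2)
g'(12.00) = 766.00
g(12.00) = 2037.45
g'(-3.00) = 588.50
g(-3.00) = -1371.31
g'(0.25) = 168.71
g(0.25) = -209.50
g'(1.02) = 106.39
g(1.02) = -104.50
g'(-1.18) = 322.19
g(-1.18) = -554.64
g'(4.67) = 4.61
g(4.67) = 0.83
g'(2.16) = 40.27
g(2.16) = -23.86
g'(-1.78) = 401.20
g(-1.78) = -771.22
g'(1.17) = 95.91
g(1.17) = -89.33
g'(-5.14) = 1003.33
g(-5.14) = -3054.97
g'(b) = 12*b^2 - 68*sqrt(2)*b + 192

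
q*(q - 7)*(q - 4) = q^3 - 11*q^2 + 28*q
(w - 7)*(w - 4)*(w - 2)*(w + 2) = w^4 - 11*w^3 + 24*w^2 + 44*w - 112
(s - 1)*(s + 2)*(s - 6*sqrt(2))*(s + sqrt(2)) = s^4 - 5*sqrt(2)*s^3 + s^3 - 14*s^2 - 5*sqrt(2)*s^2 - 12*s + 10*sqrt(2)*s + 24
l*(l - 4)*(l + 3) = l^3 - l^2 - 12*l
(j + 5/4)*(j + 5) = j^2 + 25*j/4 + 25/4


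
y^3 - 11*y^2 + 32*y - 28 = (y - 7)*(y - 2)^2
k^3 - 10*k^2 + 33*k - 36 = (k - 4)*(k - 3)^2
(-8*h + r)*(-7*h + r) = 56*h^2 - 15*h*r + r^2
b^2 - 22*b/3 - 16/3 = (b - 8)*(b + 2/3)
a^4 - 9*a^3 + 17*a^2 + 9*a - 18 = (a - 6)*(a - 3)*(a - 1)*(a + 1)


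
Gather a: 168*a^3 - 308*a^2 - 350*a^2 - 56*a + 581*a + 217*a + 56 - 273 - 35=168*a^3 - 658*a^2 + 742*a - 252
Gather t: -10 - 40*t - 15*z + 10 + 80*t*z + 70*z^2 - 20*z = t*(80*z - 40) + 70*z^2 - 35*z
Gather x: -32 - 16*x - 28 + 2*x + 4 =-14*x - 56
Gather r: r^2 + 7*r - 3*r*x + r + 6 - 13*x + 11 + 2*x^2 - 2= r^2 + r*(8 - 3*x) + 2*x^2 - 13*x + 15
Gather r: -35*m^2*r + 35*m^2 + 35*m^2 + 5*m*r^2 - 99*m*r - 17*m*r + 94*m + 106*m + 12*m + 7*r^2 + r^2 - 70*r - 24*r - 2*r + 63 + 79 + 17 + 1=70*m^2 + 212*m + r^2*(5*m + 8) + r*(-35*m^2 - 116*m - 96) + 160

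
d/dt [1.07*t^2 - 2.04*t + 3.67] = 2.14*t - 2.04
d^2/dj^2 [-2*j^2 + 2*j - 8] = -4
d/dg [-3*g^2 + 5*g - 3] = 5 - 6*g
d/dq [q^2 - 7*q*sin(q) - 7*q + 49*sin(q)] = -7*q*cos(q) + 2*q - 7*sin(q) + 49*cos(q) - 7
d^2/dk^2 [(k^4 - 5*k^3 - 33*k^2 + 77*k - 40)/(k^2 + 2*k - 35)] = 2*(k^6 + 6*k^5 - 93*k^4 - 612*k^3 + 4815*k^2 - 10530*k - 36595)/(k^6 + 6*k^5 - 93*k^4 - 412*k^3 + 3255*k^2 + 7350*k - 42875)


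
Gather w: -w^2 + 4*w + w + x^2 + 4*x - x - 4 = -w^2 + 5*w + x^2 + 3*x - 4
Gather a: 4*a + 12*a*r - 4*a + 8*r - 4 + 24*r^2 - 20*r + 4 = 12*a*r + 24*r^2 - 12*r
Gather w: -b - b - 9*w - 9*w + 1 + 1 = -2*b - 18*w + 2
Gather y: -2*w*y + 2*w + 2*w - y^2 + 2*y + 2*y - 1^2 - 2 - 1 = 4*w - y^2 + y*(4 - 2*w) - 4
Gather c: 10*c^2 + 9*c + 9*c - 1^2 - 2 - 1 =10*c^2 + 18*c - 4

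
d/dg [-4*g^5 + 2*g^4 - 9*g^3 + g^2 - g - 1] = -20*g^4 + 8*g^3 - 27*g^2 + 2*g - 1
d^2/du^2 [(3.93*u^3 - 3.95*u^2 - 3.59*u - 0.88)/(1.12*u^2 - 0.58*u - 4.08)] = (-7.105427357601e-15*u^4 + 24.422728*u^3 - 59.12304*u^2 + 297.522816*u - 123.150368)/(1.404928*u^6 - 2.182656*u^5 - 14.223552*u^4 + 15.707096*u^3 + 51.814368*u^2 - 28.964736*u - 67.917312)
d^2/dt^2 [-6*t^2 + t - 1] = -12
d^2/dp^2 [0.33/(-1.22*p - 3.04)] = -0.982344/(1.22*p + 3.04)^3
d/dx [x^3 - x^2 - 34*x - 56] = 3*x^2 - 2*x - 34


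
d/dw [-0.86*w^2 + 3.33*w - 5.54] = 3.33 - 1.72*w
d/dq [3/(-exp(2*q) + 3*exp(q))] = 3*(2*exp(q) - 3)*exp(-q)/(exp(q) - 3)^2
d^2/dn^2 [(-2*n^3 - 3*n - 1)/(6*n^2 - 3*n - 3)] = 12*n*(-n^2 - n - 1)/(8*n^6 - 12*n^5 - 6*n^4 + 11*n^3 + 3*n^2 - 3*n - 1)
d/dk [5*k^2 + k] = 10*k + 1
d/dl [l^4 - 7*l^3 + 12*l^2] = l*(4*l^2 - 21*l + 24)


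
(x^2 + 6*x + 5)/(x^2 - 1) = (x + 5)/(x - 1)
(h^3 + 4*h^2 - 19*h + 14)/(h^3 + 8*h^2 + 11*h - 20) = (h^2 + 5*h - 14)/(h^2 + 9*h + 20)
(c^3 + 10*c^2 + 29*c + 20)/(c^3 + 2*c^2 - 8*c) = (c^2 + 6*c + 5)/(c*(c - 2))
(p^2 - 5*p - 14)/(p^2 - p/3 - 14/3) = 3*(p - 7)/(3*p - 7)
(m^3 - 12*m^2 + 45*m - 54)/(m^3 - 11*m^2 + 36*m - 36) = (m - 3)/(m - 2)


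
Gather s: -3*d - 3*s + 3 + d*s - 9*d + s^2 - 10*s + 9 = -12*d + s^2 + s*(d - 13) + 12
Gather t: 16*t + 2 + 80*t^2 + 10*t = 80*t^2 + 26*t + 2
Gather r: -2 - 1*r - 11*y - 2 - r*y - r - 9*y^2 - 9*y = r*(-y - 2) - 9*y^2 - 20*y - 4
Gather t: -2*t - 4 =-2*t - 4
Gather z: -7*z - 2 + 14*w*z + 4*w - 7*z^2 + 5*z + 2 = 4*w - 7*z^2 + z*(14*w - 2)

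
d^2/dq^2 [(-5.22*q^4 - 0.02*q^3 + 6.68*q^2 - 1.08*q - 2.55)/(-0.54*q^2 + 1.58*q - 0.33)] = (3.044304*q^6 - 26.722224*q^5 + 83.768472*q^4 - 54.223496*q^3 + 18.362664*q^2 - 14.195628*q + 11.49414)/(0.157464*q^6 - 1.382184*q^5 + 4.332852*q^4 - 5.633648*q^3 + 2.647854*q^2 - 0.516186*q + 0.035937)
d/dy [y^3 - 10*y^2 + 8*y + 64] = 3*y^2 - 20*y + 8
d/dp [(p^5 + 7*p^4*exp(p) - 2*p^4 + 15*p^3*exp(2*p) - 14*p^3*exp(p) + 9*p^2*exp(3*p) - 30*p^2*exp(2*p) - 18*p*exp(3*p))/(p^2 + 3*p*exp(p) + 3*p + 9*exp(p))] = (4*p^4*exp(p) + 3*p^4 + 6*p^3*exp(2*p) + 12*p^3*exp(p) + 8*p^3 + 9*p^2*exp(2*p) + 4*p^2*exp(p) - 18*p^2 - 18*p*exp(2*p) - 48*p*exp(p) - 18*exp(2*p))/(p^2 + 6*p + 9)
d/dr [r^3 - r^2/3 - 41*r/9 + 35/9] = 3*r^2 - 2*r/3 - 41/9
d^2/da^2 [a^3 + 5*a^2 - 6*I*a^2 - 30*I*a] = 6*a + 10 - 12*I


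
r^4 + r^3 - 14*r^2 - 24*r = r*(r - 4)*(r + 2)*(r + 3)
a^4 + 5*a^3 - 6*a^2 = a^2*(a - 1)*(a + 6)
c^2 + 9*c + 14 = (c + 2)*(c + 7)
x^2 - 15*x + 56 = (x - 8)*(x - 7)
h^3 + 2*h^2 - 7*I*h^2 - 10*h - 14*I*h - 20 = (h + 2)*(h - 5*I)*(h - 2*I)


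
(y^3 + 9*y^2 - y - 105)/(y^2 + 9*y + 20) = (y^2 + 4*y - 21)/(y + 4)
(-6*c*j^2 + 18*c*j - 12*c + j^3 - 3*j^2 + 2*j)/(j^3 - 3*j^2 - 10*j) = (6*c*j^2 - 18*c*j + 12*c - j^3 + 3*j^2 - 2*j)/(j*(-j^2 + 3*j + 10))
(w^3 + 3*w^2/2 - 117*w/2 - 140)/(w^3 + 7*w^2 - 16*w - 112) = (w^2 - 11*w/2 - 20)/(w^2 - 16)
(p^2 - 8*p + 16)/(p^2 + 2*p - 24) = (p - 4)/(p + 6)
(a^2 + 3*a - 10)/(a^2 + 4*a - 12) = (a + 5)/(a + 6)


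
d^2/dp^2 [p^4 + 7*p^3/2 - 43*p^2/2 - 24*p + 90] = 12*p^2 + 21*p - 43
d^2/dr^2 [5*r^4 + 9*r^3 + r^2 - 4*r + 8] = 60*r^2 + 54*r + 2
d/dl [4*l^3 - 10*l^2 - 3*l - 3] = 12*l^2 - 20*l - 3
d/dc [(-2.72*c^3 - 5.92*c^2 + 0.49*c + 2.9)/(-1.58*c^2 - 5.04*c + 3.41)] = (4.2976*c^4 + 27.4176*c^3 + 2.7854*c^2 - 31.2104*c + 16.2869)/(2.4964*c^4 + 15.9264*c^3 + 14.626*c^2 - 34.3728*c + 11.6281)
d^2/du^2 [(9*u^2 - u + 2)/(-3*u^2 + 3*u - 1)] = 18*(-8*u^3 + 3*u^2 + 5*u - 2)/(27*u^6 - 81*u^5 + 108*u^4 - 81*u^3 + 36*u^2 - 9*u + 1)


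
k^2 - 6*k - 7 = (k - 7)*(k + 1)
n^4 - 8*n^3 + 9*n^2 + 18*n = n*(n - 6)*(n - 3)*(n + 1)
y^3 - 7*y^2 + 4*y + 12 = (y - 6)*(y - 2)*(y + 1)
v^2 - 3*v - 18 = (v - 6)*(v + 3)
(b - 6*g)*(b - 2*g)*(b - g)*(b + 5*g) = b^4 - 4*b^3*g - 25*b^2*g^2 + 88*b*g^3 - 60*g^4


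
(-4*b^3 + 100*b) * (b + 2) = -4*b^4 - 8*b^3 + 100*b^2 + 200*b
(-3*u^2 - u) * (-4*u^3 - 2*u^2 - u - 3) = 12*u^5 + 10*u^4 + 5*u^3 + 10*u^2 + 3*u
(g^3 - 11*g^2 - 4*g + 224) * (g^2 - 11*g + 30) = g^5 - 22*g^4 + 147*g^3 - 62*g^2 - 2584*g + 6720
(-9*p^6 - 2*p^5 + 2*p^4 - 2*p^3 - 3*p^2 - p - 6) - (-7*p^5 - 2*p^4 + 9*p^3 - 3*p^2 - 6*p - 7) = -9*p^6 + 5*p^5 + 4*p^4 - 11*p^3 + 5*p + 1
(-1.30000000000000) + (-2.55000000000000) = -3.85000000000000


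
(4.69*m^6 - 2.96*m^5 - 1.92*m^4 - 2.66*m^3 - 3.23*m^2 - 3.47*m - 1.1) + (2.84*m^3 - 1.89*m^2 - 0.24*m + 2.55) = 4.69*m^6 - 2.96*m^5 - 1.92*m^4 + 0.18*m^3 - 5.12*m^2 - 3.71*m + 1.45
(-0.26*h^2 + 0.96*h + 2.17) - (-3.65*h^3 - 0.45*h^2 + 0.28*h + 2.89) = 3.65*h^3 + 0.19*h^2 + 0.68*h - 0.72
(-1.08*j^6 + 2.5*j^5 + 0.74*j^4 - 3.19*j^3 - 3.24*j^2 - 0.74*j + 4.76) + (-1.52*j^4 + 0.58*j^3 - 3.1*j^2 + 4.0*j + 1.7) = -1.08*j^6 + 2.5*j^5 - 0.78*j^4 - 2.61*j^3 - 6.34*j^2 + 3.26*j + 6.46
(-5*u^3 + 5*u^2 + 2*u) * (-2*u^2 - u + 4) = 10*u^5 - 5*u^4 - 29*u^3 + 18*u^2 + 8*u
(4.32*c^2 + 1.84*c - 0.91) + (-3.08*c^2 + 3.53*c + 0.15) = 1.24*c^2 + 5.37*c - 0.76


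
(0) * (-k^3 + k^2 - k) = 0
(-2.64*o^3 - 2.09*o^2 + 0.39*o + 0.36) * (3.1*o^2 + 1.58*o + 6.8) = -8.184*o^5 - 10.6502*o^4 - 20.0452*o^3 - 12.4798*o^2 + 3.2208*o + 2.448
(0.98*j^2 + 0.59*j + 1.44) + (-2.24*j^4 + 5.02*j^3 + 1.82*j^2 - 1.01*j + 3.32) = -2.24*j^4 + 5.02*j^3 + 2.8*j^2 - 0.42*j + 4.76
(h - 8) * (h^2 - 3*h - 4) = h^3 - 11*h^2 + 20*h + 32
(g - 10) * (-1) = 10 - g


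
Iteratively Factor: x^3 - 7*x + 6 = (x - 1)*(x^2 + x - 6) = (x - 1)*(x + 3)*(x - 2)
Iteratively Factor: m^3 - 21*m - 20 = (m - 5)*(m^2 + 5*m + 4) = (m - 5)*(m + 1)*(m + 4)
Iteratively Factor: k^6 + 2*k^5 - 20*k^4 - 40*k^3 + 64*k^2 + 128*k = (k + 2)*(k^5 - 20*k^3 + 64*k) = (k + 2)^2*(k^4 - 2*k^3 - 16*k^2 + 32*k) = (k - 4)*(k + 2)^2*(k^3 + 2*k^2 - 8*k) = k*(k - 4)*(k + 2)^2*(k^2 + 2*k - 8) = k*(k - 4)*(k - 2)*(k + 2)^2*(k + 4)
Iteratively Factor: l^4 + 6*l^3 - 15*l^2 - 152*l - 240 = (l + 4)*(l^3 + 2*l^2 - 23*l - 60) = (l + 3)*(l + 4)*(l^2 - l - 20) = (l + 3)*(l + 4)^2*(l - 5)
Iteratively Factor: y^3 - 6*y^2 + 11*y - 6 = (y - 2)*(y^2 - 4*y + 3) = (y - 2)*(y - 1)*(y - 3)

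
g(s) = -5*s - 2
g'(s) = -5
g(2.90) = -16.50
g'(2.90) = -5.00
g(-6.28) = 29.40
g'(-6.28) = -5.00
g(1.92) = -11.60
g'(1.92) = -5.00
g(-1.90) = 7.50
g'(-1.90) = -5.00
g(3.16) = -17.80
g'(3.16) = -5.00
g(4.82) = -26.10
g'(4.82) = -5.00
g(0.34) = -3.70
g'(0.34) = -5.00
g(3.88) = -21.40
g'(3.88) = -5.00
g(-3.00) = 13.00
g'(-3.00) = -5.00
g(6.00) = -32.00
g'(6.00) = -5.00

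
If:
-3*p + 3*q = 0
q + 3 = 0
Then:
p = -3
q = -3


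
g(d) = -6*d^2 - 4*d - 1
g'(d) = -12*d - 4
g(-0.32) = -0.33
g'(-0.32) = -0.16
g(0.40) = -3.56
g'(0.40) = -8.80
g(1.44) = -19.20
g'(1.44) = -21.28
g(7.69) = -386.58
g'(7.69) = -96.28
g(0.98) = -10.68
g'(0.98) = -15.76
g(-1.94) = -15.82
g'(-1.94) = 19.28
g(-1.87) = -14.50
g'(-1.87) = 18.44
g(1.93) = -31.07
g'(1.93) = -27.16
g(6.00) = -241.00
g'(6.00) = -76.00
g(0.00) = -1.00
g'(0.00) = -4.00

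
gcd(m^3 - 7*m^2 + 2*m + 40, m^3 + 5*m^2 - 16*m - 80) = m - 4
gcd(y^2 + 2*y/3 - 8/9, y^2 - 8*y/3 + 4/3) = y - 2/3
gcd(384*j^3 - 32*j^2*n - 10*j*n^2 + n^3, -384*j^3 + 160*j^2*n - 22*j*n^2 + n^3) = 64*j^2 - 16*j*n + n^2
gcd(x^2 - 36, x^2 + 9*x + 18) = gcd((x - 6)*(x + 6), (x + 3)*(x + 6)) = x + 6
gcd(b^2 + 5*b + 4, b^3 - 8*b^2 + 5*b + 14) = b + 1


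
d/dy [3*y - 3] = 3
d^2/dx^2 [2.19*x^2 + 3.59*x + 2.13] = 4.38000000000000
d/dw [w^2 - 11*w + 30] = 2*w - 11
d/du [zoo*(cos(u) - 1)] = zoo*sin(u)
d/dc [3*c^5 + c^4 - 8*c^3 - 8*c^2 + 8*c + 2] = 15*c^4 + 4*c^3 - 24*c^2 - 16*c + 8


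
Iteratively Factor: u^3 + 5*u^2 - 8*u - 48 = (u + 4)*(u^2 + u - 12) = (u + 4)^2*(u - 3)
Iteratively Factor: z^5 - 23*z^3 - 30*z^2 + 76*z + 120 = (z + 2)*(z^4 - 2*z^3 - 19*z^2 + 8*z + 60) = (z - 2)*(z + 2)*(z^3 - 19*z - 30) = (z - 2)*(z + 2)^2*(z^2 - 2*z - 15) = (z - 5)*(z - 2)*(z + 2)^2*(z + 3)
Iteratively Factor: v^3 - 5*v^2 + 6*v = (v)*(v^2 - 5*v + 6) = v*(v - 3)*(v - 2)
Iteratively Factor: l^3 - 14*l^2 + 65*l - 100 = (l - 4)*(l^2 - 10*l + 25) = (l - 5)*(l - 4)*(l - 5)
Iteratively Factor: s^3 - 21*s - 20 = (s + 4)*(s^2 - 4*s - 5) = (s + 1)*(s + 4)*(s - 5)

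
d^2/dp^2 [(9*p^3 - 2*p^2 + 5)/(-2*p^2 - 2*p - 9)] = 2*(118*p^3 - 654*p^2 - 2247*p + 232)/(8*p^6 + 24*p^5 + 132*p^4 + 224*p^3 + 594*p^2 + 486*p + 729)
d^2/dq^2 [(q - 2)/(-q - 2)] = 8/(q + 2)^3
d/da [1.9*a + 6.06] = 1.90000000000000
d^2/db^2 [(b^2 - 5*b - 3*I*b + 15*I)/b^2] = (b*(-10 - 6*I) + 90*I)/b^4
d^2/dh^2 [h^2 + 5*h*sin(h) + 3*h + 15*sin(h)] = -5*h*sin(h) - 15*sin(h) + 10*cos(h) + 2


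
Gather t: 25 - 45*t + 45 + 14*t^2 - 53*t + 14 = 14*t^2 - 98*t + 84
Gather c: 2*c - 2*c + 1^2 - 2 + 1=0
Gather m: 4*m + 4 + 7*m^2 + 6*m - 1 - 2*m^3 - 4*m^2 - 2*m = -2*m^3 + 3*m^2 + 8*m + 3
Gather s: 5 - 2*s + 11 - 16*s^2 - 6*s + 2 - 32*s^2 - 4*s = -48*s^2 - 12*s + 18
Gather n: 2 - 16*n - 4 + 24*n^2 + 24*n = 24*n^2 + 8*n - 2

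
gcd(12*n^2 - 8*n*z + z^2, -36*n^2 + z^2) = -6*n + z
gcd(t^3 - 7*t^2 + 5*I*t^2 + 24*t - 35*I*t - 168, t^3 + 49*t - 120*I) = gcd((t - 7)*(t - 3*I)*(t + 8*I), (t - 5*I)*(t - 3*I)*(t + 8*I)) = t^2 + 5*I*t + 24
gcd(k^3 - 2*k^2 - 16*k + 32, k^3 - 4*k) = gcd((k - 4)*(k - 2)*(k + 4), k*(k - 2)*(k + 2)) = k - 2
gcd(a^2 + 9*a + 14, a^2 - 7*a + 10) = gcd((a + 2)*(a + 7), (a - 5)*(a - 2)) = 1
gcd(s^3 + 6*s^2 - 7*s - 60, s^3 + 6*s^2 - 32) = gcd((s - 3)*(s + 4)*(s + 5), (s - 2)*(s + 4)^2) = s + 4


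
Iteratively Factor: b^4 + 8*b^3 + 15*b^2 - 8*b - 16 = (b - 1)*(b^3 + 9*b^2 + 24*b + 16) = (b - 1)*(b + 1)*(b^2 + 8*b + 16) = (b - 1)*(b + 1)*(b + 4)*(b + 4)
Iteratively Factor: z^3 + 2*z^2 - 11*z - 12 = (z + 4)*(z^2 - 2*z - 3) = (z + 1)*(z + 4)*(z - 3)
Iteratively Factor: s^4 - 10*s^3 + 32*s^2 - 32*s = (s - 4)*(s^3 - 6*s^2 + 8*s) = s*(s - 4)*(s^2 - 6*s + 8) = s*(s - 4)*(s - 2)*(s - 4)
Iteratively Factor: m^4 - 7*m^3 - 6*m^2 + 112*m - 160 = (m - 4)*(m^3 - 3*m^2 - 18*m + 40) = (m - 5)*(m - 4)*(m^2 + 2*m - 8) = (m - 5)*(m - 4)*(m + 4)*(m - 2)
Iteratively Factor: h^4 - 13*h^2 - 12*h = (h + 1)*(h^3 - h^2 - 12*h) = h*(h + 1)*(h^2 - h - 12) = h*(h + 1)*(h + 3)*(h - 4)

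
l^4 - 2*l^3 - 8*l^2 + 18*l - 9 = (l - 3)*(l - 1)^2*(l + 3)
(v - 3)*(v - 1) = v^2 - 4*v + 3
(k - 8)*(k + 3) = k^2 - 5*k - 24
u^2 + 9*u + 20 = (u + 4)*(u + 5)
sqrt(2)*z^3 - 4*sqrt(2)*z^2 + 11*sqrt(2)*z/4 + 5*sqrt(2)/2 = (z - 5/2)*(z - 2)*(sqrt(2)*z + sqrt(2)/2)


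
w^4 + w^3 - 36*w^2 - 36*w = w*(w - 6)*(w + 1)*(w + 6)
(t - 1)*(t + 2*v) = t^2 + 2*t*v - t - 2*v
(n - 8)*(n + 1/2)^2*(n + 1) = n^4 - 6*n^3 - 59*n^2/4 - 39*n/4 - 2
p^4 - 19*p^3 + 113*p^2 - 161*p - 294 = (p - 7)^2*(p - 6)*(p + 1)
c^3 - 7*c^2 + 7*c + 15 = (c - 5)*(c - 3)*(c + 1)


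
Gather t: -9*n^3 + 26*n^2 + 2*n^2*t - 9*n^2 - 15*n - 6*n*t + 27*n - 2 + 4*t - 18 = -9*n^3 + 17*n^2 + 12*n + t*(2*n^2 - 6*n + 4) - 20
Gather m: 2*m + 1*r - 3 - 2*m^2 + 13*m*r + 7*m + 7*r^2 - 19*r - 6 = -2*m^2 + m*(13*r + 9) + 7*r^2 - 18*r - 9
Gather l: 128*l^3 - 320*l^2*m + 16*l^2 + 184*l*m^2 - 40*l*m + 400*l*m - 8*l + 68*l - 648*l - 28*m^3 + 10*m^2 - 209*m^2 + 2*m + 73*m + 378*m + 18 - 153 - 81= 128*l^3 + l^2*(16 - 320*m) + l*(184*m^2 + 360*m - 588) - 28*m^3 - 199*m^2 + 453*m - 216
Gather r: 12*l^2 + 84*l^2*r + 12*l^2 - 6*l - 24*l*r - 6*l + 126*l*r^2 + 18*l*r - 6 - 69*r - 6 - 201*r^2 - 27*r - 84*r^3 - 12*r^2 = 24*l^2 - 12*l - 84*r^3 + r^2*(126*l - 213) + r*(84*l^2 - 6*l - 96) - 12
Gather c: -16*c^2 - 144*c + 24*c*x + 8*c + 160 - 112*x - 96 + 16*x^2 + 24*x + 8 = -16*c^2 + c*(24*x - 136) + 16*x^2 - 88*x + 72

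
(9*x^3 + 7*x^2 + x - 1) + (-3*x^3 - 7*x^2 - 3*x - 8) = 6*x^3 - 2*x - 9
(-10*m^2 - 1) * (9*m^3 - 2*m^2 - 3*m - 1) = -90*m^5 + 20*m^4 + 21*m^3 + 12*m^2 + 3*m + 1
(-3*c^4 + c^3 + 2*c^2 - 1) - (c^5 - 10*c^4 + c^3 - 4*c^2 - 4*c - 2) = -c^5 + 7*c^4 + 6*c^2 + 4*c + 1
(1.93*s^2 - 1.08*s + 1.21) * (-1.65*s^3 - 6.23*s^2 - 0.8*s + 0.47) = -3.1845*s^5 - 10.2419*s^4 + 3.1879*s^3 - 5.7672*s^2 - 1.4756*s + 0.5687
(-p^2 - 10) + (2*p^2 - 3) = p^2 - 13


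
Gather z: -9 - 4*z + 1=-4*z - 8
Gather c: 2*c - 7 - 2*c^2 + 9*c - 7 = -2*c^2 + 11*c - 14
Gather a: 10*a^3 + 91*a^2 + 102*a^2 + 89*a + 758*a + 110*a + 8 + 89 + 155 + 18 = 10*a^3 + 193*a^2 + 957*a + 270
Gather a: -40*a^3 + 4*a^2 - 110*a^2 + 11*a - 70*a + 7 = -40*a^3 - 106*a^2 - 59*a + 7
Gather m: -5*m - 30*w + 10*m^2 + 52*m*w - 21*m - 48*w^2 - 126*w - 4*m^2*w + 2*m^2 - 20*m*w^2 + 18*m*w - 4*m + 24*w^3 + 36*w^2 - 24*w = m^2*(12 - 4*w) + m*(-20*w^2 + 70*w - 30) + 24*w^3 - 12*w^2 - 180*w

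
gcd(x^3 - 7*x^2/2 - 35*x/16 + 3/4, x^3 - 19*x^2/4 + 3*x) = x - 4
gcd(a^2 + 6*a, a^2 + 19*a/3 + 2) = a + 6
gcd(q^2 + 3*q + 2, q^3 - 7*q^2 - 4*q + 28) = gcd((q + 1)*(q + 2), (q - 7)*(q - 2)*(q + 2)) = q + 2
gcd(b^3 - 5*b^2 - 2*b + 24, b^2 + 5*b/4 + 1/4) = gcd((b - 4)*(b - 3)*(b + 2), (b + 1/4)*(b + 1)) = 1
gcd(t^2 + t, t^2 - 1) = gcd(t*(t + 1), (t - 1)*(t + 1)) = t + 1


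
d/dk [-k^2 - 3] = -2*k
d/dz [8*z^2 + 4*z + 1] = 16*z + 4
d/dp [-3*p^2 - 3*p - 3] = -6*p - 3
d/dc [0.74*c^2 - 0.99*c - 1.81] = 1.48*c - 0.99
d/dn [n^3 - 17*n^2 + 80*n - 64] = 3*n^2 - 34*n + 80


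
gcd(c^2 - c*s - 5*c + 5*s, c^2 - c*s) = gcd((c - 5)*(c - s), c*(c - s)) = -c + s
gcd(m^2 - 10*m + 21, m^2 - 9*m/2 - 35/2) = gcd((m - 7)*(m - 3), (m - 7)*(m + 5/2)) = m - 7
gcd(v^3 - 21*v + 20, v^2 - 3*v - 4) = v - 4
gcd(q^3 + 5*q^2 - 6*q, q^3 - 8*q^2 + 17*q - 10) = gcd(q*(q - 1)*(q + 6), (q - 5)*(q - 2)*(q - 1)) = q - 1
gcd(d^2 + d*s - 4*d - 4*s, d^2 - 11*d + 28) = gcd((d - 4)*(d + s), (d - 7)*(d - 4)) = d - 4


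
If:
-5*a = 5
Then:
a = -1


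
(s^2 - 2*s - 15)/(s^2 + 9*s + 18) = (s - 5)/(s + 6)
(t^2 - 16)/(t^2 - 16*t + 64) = (t^2 - 16)/(t^2 - 16*t + 64)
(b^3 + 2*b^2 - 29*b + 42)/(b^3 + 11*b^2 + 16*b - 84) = (b - 3)/(b + 6)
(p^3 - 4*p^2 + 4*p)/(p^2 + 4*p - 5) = p*(p^2 - 4*p + 4)/(p^2 + 4*p - 5)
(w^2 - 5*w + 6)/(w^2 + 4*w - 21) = (w - 2)/(w + 7)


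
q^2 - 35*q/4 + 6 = (q - 8)*(q - 3/4)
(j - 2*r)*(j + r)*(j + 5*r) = j^3 + 4*j^2*r - 7*j*r^2 - 10*r^3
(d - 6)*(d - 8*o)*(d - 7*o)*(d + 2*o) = d^4 - 13*d^3*o - 6*d^3 + 26*d^2*o^2 + 78*d^2*o + 112*d*o^3 - 156*d*o^2 - 672*o^3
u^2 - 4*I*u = u*(u - 4*I)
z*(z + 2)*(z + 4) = z^3 + 6*z^2 + 8*z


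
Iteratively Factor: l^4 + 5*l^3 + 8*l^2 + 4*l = (l + 1)*(l^3 + 4*l^2 + 4*l) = (l + 1)*(l + 2)*(l^2 + 2*l) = (l + 1)*(l + 2)^2*(l)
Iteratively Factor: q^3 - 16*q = (q + 4)*(q^2 - 4*q) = (q - 4)*(q + 4)*(q)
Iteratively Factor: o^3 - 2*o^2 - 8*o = (o)*(o^2 - 2*o - 8) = o*(o - 4)*(o + 2)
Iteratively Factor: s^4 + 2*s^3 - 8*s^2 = (s)*(s^3 + 2*s^2 - 8*s) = s^2*(s^2 + 2*s - 8) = s^2*(s + 4)*(s - 2)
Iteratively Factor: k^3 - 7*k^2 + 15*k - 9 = (k - 1)*(k^2 - 6*k + 9) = (k - 3)*(k - 1)*(k - 3)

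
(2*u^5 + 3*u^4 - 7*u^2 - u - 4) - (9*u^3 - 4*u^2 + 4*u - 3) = 2*u^5 + 3*u^4 - 9*u^3 - 3*u^2 - 5*u - 1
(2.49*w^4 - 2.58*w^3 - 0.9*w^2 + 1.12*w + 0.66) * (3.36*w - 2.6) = 8.3664*w^5 - 15.1428*w^4 + 3.684*w^3 + 6.1032*w^2 - 0.6944*w - 1.716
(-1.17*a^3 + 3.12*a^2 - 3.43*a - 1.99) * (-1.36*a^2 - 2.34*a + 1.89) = 1.5912*a^5 - 1.5054*a^4 - 4.8473*a^3 + 16.6294*a^2 - 1.8261*a - 3.7611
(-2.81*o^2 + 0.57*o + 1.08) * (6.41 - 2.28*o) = 6.4068*o^3 - 19.3117*o^2 + 1.1913*o + 6.9228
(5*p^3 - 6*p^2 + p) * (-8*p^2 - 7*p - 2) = -40*p^5 + 13*p^4 + 24*p^3 + 5*p^2 - 2*p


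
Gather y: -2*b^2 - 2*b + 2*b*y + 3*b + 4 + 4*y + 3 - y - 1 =-2*b^2 + b + y*(2*b + 3) + 6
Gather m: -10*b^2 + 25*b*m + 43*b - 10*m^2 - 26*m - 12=-10*b^2 + 43*b - 10*m^2 + m*(25*b - 26) - 12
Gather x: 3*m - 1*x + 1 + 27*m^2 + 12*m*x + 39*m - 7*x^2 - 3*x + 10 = 27*m^2 + 42*m - 7*x^2 + x*(12*m - 4) + 11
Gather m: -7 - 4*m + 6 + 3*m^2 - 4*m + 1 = 3*m^2 - 8*m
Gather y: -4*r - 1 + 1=-4*r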